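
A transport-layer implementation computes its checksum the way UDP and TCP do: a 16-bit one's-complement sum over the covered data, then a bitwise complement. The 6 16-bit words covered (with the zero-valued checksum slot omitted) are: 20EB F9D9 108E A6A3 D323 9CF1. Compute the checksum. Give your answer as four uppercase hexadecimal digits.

BDF3

One's-complement addition (fold any carry out of bit 15 back into bit 0):
  0x20EB + 0xF9D9 = 0x11AC4 → wrap carry → 0x1AC5
  0x1AC5 + 0x108E = 0x02B53
  0x2B53 + 0xA6A3 = 0x0D1F6
  0xD1F6 + 0xD323 = 0x1A519 → wrap carry → 0xA51A
  0xA51A + 0x9CF1 = 0x1420B → wrap carry → 0x420C
One's-complement sum = 0x420C.
Checksum = ~0x420C & 0xFFFF = 0xBDF3.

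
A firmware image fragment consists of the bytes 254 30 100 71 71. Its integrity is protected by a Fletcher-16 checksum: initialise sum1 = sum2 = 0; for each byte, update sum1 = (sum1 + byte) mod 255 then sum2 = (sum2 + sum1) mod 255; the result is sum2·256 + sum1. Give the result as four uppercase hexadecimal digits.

7610

Running sums (mod 255):
  after byte 0 (254): sum1=254, sum2=254
  after byte 1 (30): sum1=29, sum2=28
  after byte 2 (100): sum1=129, sum2=157
  after byte 3 (71): sum1=200, sum2=102
  after byte 4 (71): sum1=16, sum2=118
Checksum = sum2·256 + sum1 = 118·256 + 16 = 30224 = 0x7610.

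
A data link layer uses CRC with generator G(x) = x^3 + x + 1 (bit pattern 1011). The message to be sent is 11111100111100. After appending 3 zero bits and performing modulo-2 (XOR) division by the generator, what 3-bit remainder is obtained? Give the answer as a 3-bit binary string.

010

Append 3 zeros: 11111100111100000. Divide by 1011 (XOR where the leading bit is 1):
  pos 0: 1111 XOR 1011 = 0100
  pos 1: 1001 XOR 1011 = 0010
  pos 3: 1010 XOR 1011 = 0001
  pos 6: 1011 XOR 1011 = 0000
  pos 10: 1100 XOR 1011 = 0111
  pos 11: 1110 XOR 1011 = 0101
  pos 12: 1010 XOR 1011 = 0001
Remainder (last 3 bits) = 010. This is the CRC / FCS.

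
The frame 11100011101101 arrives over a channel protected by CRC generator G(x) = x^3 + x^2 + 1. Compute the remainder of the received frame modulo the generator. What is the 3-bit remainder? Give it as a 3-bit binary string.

Modulo-2 division of 11100011101101 by 1101:
  pos 0: 1110 XOR 1101 = 0011
  pos 2: 1100 XOR 1101 = 0001
  pos 5: 1111 XOR 1101 = 0010
  pos 7: 1001 XOR 1101 = 0100
  pos 8: 1001 XOR 1101 = 0100
  pos 9: 1000 XOR 1101 = 0101
  pos 10: 1011 XOR 1101 = 0110
Remainder = 110 (nonzero — an error is detected).

110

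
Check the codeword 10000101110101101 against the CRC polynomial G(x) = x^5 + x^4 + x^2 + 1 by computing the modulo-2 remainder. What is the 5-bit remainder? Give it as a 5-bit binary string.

Modulo-2 division of 10000101110101101 by 110101:
  pos 0: 100001 XOR 110101 = 010100
  pos 1: 101000 XOR 110101 = 011101
  pos 2: 111011 XOR 110101 = 001110
  pos 4: 111011 XOR 110101 = 001110
  pos 6: 111001 XOR 110101 = 001100
  pos 8: 110001 XOR 110101 = 000100
  pos 11: 100101 XOR 110101 = 010000
Remainder = 10000 (nonzero — an error is detected).

10000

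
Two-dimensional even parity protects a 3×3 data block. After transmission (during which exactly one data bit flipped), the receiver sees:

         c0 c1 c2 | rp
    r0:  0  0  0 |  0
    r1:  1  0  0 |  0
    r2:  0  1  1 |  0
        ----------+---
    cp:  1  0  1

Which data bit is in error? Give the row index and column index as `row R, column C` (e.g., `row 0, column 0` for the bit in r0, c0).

Recompute each row's even parity and compare to rp:
  r0: data parity 0, sent rp 0 → ok
  r1: data parity 1, sent rp 0 → mismatch
  r2: data parity 0, sent rp 0 → ok
Recompute each column's even parity and compare to cp:
  c0: data parity 1, sent cp 1 → ok
  c1: data parity 1, sent cp 0 → mismatch
  c2: data parity 1, sent cp 1 → ok
Exactly one row (r1) and one column (c1) fail → the flipped bit is at their intersection.

row 1, column 1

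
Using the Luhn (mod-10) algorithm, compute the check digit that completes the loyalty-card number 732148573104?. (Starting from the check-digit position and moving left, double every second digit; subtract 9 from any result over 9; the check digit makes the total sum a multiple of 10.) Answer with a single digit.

9

Partial digits right→left: 4 0 1 3 7 5 8 4 1 2 3 7
Double every second digit counting from the check-digit position (so the 1st, 3rd, 5th, ... of the partial from the right).
  doubled (with −9 where >9): 8 2 5 7 2 6 → sum 30
  kept as-is: 0 3 5 4 2 7 → sum 21
Total = 30 + 21 = 51.
Check digit = (10 − (51 mod 10)) mod 10 = 9.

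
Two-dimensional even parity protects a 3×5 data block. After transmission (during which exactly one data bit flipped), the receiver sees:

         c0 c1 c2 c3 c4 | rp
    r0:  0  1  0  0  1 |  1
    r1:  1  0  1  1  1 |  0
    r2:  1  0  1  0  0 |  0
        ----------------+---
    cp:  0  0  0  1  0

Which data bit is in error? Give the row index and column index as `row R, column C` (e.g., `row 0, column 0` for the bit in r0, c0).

Recompute each row's even parity and compare to rp:
  r0: data parity 0, sent rp 1 → mismatch
  r1: data parity 0, sent rp 0 → ok
  r2: data parity 0, sent rp 0 → ok
Recompute each column's even parity and compare to cp:
  c0: data parity 0, sent cp 0 → ok
  c1: data parity 1, sent cp 0 → mismatch
  c2: data parity 0, sent cp 0 → ok
  c3: data parity 1, sent cp 1 → ok
  c4: data parity 0, sent cp 0 → ok
Exactly one row (r0) and one column (c1) fail → the flipped bit is at their intersection.

row 0, column 1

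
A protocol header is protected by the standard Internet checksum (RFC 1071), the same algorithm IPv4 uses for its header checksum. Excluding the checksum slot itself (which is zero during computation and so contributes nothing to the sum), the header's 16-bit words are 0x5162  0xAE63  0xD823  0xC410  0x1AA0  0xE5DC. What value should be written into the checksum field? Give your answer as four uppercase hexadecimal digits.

One's-complement addition (fold any carry out of bit 15 back into bit 0):
  0x5162 + 0xAE63 = 0x0FFC5
  0xFFC5 + 0xD823 = 0x1D7E8 → wrap carry → 0xD7E9
  0xD7E9 + 0xC410 = 0x19BF9 → wrap carry → 0x9BFA
  0x9BFA + 0x1AA0 = 0x0B69A
  0xB69A + 0xE5DC = 0x19C76 → wrap carry → 0x9C77
One's-complement sum = 0x9C77.
Checksum = ~0x9C77 & 0xFFFF = 0x6388.

6388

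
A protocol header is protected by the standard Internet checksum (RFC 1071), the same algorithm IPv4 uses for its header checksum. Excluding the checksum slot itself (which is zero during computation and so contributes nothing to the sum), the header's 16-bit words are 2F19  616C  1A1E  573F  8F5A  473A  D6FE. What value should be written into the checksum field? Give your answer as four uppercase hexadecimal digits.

5089

One's-complement addition (fold any carry out of bit 15 back into bit 0):
  0x2F19 + 0x616C = 0x09085
  0x9085 + 0x1A1E = 0x0AAA3
  0xAAA3 + 0x573F = 0x101E2 → wrap carry → 0x01E3
  0x01E3 + 0x8F5A = 0x0913D
  0x913D + 0x473A = 0x0D877
  0xD877 + 0xD6FE = 0x1AF75 → wrap carry → 0xAF76
One's-complement sum = 0xAF76.
Checksum = ~0xAF76 & 0xFFFF = 0x5089.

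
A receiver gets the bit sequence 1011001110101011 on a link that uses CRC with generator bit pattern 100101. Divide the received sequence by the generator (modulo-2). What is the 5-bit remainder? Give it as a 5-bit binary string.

00000

Modulo-2 division of 1011001110101011 by 100101:
  pos 0: 101100 XOR 100101 = 001001
  pos 2: 100111 XOR 100101 = 000010
  pos 6: 101010 XOR 100101 = 001111
  pos 8: 111110 XOR 100101 = 011011
  pos 9: 110111 XOR 100101 = 010010
  pos 10: 100101 XOR 100101 = 000000
Remainder = 00000 (zero — the frame passes the CRC check).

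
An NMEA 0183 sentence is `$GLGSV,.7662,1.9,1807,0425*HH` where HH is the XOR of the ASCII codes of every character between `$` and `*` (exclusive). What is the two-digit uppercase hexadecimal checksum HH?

XOR the ASCII codes of the payload characters:
  'G' = 0x47 → acc = 0x47
  'L' = 0x4C → acc = 0x0B
  'G' = 0x47 → acc = 0x4C
  'S' = 0x53 → acc = 0x1F
  'V' = 0x56 → acc = 0x49
  ',' = 0x2C → acc = 0x65
  '.' = 0x2E → acc = 0x4B
  '7' = 0x37 → acc = 0x7C
  '6' = 0x36 → acc = 0x4A
  '6' = 0x36 → acc = 0x7C
  '2' = 0x32 → acc = 0x4E
  ',' = 0x2C → acc = 0x62
  '1' = 0x31 → acc = 0x53
  '.' = 0x2E → acc = 0x7D
  '9' = 0x39 → acc = 0x44
  ',' = 0x2C → acc = 0x68
  '1' = 0x31 → acc = 0x59
  '8' = 0x38 → acc = 0x61
  '0' = 0x30 → acc = 0x51
  '7' = 0x37 → acc = 0x66
  ',' = 0x2C → acc = 0x4A
  '0' = 0x30 → acc = 0x7A
  '4' = 0x34 → acc = 0x4E
  '2' = 0x32 → acc = 0x7C
  '5' = 0x35 → acc = 0x49
Checksum = 0x49.

49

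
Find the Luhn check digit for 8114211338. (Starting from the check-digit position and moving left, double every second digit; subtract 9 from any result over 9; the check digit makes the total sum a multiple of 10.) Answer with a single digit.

Partial digits right→left: 8 3 3 1 1 2 4 1 1 8
Double every second digit counting from the check-digit position (so the 1st, 3rd, 5th, ... of the partial from the right).
  doubled (with −9 where >9): 7 6 2 8 2 → sum 25
  kept as-is: 3 1 2 1 8 → sum 15
Total = 25 + 15 = 40.
Check digit = (10 − (40 mod 10)) mod 10 = 0.

0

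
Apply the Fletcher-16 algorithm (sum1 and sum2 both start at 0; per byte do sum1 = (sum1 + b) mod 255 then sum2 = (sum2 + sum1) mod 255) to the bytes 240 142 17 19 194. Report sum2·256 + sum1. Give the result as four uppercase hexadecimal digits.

0B66

Running sums (mod 255):
  after byte 0 (240): sum1=240, sum2=240
  after byte 1 (142): sum1=127, sum2=112
  after byte 2 (17): sum1=144, sum2=1
  after byte 3 (19): sum1=163, sum2=164
  after byte 4 (194): sum1=102, sum2=11
Checksum = sum2·256 + sum1 = 11·256 + 102 = 2918 = 0x0B66.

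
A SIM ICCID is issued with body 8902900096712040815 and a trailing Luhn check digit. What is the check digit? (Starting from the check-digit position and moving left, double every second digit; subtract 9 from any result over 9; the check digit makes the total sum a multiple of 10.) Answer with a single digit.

1

Partial digits right→left: 5 1 8 0 4 0 2 1 7 6 9 0 0 0 9 2 0 9 8
Double every second digit counting from the check-digit position (so the 1st, 3rd, 5th, ... of the partial from the right).
  doubled (with −9 where >9): 1 7 8 4 5 9 0 9 0 7 → sum 50
  kept as-is: 1 0 0 1 6 0 0 2 9 → sum 19
Total = 50 + 19 = 69.
Check digit = (10 − (69 mod 10)) mod 10 = 1.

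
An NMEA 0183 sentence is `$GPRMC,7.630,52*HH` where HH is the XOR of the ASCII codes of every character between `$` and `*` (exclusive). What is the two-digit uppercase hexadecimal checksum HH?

XOR the ASCII codes of the payload characters:
  'G' = 0x47 → acc = 0x47
  'P' = 0x50 → acc = 0x17
  'R' = 0x52 → acc = 0x45
  'M' = 0x4D → acc = 0x08
  'C' = 0x43 → acc = 0x4B
  ',' = 0x2C → acc = 0x67
  '7' = 0x37 → acc = 0x50
  '.' = 0x2E → acc = 0x7E
  '6' = 0x36 → acc = 0x48
  '3' = 0x33 → acc = 0x7B
  '0' = 0x30 → acc = 0x4B
  ',' = 0x2C → acc = 0x67
  '5' = 0x35 → acc = 0x52
  '2' = 0x32 → acc = 0x60
Checksum = 0x60.

60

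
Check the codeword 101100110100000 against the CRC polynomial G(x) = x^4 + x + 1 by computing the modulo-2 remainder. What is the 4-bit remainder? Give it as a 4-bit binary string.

0000

Modulo-2 division of 101100110100000 by 10011:
  pos 0: 10110 XOR 10011 = 00101
  pos 2: 10101 XOR 10011 = 00110
  pos 4: 11010 XOR 10011 = 01001
  pos 5: 10011 XOR 10011 = 00000
Remainder = 0000 (zero — the frame passes the CRC check).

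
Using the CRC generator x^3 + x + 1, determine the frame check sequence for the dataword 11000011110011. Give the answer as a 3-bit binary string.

111

Append 3 zeros: 11000011110011000. Divide by 1011 (XOR where the leading bit is 1):
  pos 0: 1100 XOR 1011 = 0111
  pos 1: 1110 XOR 1011 = 0101
  pos 2: 1010 XOR 1011 = 0001
  pos 5: 1111 XOR 1011 = 0100
  pos 6: 1001 XOR 1011 = 0010
  pos 8: 1000 XOR 1011 = 0011
  pos 10: 1111 XOR 1011 = 0100
  pos 11: 1000 XOR 1011 = 0011
  pos 13: 1100 XOR 1011 = 0111
Remainder (last 3 bits) = 111. This is the CRC / FCS.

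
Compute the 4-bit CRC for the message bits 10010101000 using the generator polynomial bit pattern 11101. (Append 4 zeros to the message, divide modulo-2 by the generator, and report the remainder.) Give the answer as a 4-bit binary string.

Append 4 zeros: 100101010000000. Divide by 11101 (XOR where the leading bit is 1):
  pos 0: 10010 XOR 11101 = 01111
  pos 1: 11111 XOR 11101 = 00010
  pos 4: 10010 XOR 11101 = 01111
  pos 5: 11110 XOR 11101 = 00011
  pos 8: 11000 XOR 11101 = 00101
  pos 10: 10100 XOR 11101 = 01001
Remainder (last 4 bits) = 1001. This is the CRC / FCS.

1001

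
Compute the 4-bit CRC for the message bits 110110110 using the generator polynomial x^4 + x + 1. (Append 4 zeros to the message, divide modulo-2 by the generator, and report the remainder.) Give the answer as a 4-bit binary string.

Append 4 zeros: 1101101100000. Divide by 10011 (XOR where the leading bit is 1):
  pos 0: 11011 XOR 10011 = 01000
  pos 1: 10000 XOR 10011 = 00011
  pos 4: 11110 XOR 10011 = 01101
  pos 5: 11010 XOR 10011 = 01001
  pos 6: 10010 XOR 10011 = 00001
Remainder (last 4 bits) = 0100. This is the CRC / FCS.

0100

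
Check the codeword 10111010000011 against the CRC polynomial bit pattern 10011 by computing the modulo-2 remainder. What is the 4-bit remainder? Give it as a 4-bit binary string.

Modulo-2 division of 10111010000011 by 10011:
  pos 0: 10111 XOR 10011 = 00100
  pos 2: 10001 XOR 10011 = 00010
  pos 5: 10000 XOR 10011 = 00011
  pos 8: 11001 XOR 10011 = 01010
  pos 9: 10101 XOR 10011 = 00110
Remainder = 0110 (nonzero — an error is detected).

0110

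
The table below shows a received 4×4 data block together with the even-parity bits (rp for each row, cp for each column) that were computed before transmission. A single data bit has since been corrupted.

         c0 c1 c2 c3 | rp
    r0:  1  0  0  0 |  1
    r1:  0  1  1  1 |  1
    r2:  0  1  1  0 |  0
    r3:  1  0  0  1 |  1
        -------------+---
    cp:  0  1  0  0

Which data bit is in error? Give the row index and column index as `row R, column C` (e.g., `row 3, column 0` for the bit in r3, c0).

row 3, column 1

Recompute each row's even parity and compare to rp:
  r0: data parity 1, sent rp 1 → ok
  r1: data parity 1, sent rp 1 → ok
  r2: data parity 0, sent rp 0 → ok
  r3: data parity 0, sent rp 1 → mismatch
Recompute each column's even parity and compare to cp:
  c0: data parity 0, sent cp 0 → ok
  c1: data parity 0, sent cp 1 → mismatch
  c2: data parity 0, sent cp 0 → ok
  c3: data parity 0, sent cp 0 → ok
Exactly one row (r3) and one column (c1) fail → the flipped bit is at their intersection.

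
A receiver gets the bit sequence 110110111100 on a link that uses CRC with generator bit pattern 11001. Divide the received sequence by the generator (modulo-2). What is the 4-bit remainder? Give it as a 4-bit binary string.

0000

Modulo-2 division of 110110111100 by 11001:
  pos 0: 11011 XOR 11001 = 00010
  pos 3: 10011 XOR 11001 = 01010
  pos 4: 10101 XOR 11001 = 01100
  pos 5: 11001 XOR 11001 = 00000
Remainder = 0000 (zero — the frame passes the CRC check).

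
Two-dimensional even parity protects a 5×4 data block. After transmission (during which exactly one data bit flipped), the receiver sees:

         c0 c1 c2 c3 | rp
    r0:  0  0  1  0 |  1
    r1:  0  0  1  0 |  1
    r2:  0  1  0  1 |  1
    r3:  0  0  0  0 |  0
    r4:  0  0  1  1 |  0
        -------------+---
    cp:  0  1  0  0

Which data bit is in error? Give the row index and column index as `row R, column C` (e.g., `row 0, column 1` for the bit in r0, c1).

Recompute each row's even parity and compare to rp:
  r0: data parity 1, sent rp 1 → ok
  r1: data parity 1, sent rp 1 → ok
  r2: data parity 0, sent rp 1 → mismatch
  r3: data parity 0, sent rp 0 → ok
  r4: data parity 0, sent rp 0 → ok
Recompute each column's even parity and compare to cp:
  c0: data parity 0, sent cp 0 → ok
  c1: data parity 1, sent cp 1 → ok
  c2: data parity 1, sent cp 0 → mismatch
  c3: data parity 0, sent cp 0 → ok
Exactly one row (r2) and one column (c2) fail → the flipped bit is at their intersection.

row 2, column 2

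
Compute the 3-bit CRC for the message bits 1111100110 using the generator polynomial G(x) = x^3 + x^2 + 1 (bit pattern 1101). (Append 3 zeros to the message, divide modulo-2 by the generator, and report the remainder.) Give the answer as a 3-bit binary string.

Append 3 zeros: 1111100110000. Divide by 1101 (XOR where the leading bit is 1):
  pos 0: 1111 XOR 1101 = 0010
  pos 2: 1010 XOR 1101 = 0111
  pos 3: 1110 XOR 1101 = 0011
  pos 5: 1111 XOR 1101 = 0010
  pos 7: 1000 XOR 1101 = 0101
  pos 8: 1010 XOR 1101 = 0111
  pos 9: 1110 XOR 1101 = 0011
Remainder (last 3 bits) = 011. This is the CRC / FCS.

011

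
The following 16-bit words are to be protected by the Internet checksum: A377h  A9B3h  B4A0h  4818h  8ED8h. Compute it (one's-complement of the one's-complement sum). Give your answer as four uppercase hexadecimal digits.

2743

One's-complement addition (fold any carry out of bit 15 back into bit 0):
  0xA377 + 0xA9B3 = 0x14D2A → wrap carry → 0x4D2B
  0x4D2B + 0xB4A0 = 0x101CB → wrap carry → 0x01CC
  0x01CC + 0x4818 = 0x049E4
  0x49E4 + 0x8ED8 = 0x0D8BC
One's-complement sum = 0xD8BC.
Checksum = ~0xD8BC & 0xFFFF = 0x2743.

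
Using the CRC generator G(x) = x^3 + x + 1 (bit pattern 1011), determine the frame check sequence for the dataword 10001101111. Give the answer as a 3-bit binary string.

Append 3 zeros: 10001101111000. Divide by 1011 (XOR where the leading bit is 1):
  pos 0: 1000 XOR 1011 = 0011
  pos 2: 1111 XOR 1011 = 0100
  pos 3: 1000 XOR 1011 = 0011
  pos 5: 1111 XOR 1011 = 0100
  pos 6: 1001 XOR 1011 = 0010
  pos 8: 1010 XOR 1011 = 0001
Remainder (last 3 bits) = 100. This is the CRC / FCS.

100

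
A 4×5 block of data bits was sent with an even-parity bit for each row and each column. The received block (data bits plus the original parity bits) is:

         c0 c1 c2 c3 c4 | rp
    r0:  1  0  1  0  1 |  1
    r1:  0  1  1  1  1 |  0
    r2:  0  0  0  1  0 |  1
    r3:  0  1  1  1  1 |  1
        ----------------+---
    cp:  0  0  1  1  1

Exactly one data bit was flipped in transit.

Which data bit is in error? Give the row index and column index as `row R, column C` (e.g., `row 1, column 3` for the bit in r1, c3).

row 3, column 0

Recompute each row's even parity and compare to rp:
  r0: data parity 1, sent rp 1 → ok
  r1: data parity 0, sent rp 0 → ok
  r2: data parity 1, sent rp 1 → ok
  r3: data parity 0, sent rp 1 → mismatch
Recompute each column's even parity and compare to cp:
  c0: data parity 1, sent cp 0 → mismatch
  c1: data parity 0, sent cp 0 → ok
  c2: data parity 1, sent cp 1 → ok
  c3: data parity 1, sent cp 1 → ok
  c4: data parity 1, sent cp 1 → ok
Exactly one row (r3) and one column (c0) fail → the flipped bit is at their intersection.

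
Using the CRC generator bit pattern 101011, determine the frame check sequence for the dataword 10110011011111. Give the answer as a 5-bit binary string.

10100

Append 5 zeros: 1011001101111100000. Divide by 101011 (XOR where the leading bit is 1):
  pos 0: 101100 XOR 101011 = 000111
  pos 3: 111110 XOR 101011 = 010101
  pos 4: 101011 XOR 101011 = 000000
  pos 10: 111100 XOR 101011 = 010111
  pos 11: 101110 XOR 101011 = 000101
Remainder (last 5 bits) = 10100. This is the CRC / FCS.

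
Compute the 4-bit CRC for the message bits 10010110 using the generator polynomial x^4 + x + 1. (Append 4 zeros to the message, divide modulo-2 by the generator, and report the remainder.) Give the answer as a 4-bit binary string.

Append 4 zeros: 100101100000. Divide by 10011 (XOR where the leading bit is 1):
  pos 0: 10010 XOR 10011 = 00001
  pos 4: 11100 XOR 10011 = 01111
  pos 5: 11110 XOR 10011 = 01101
  pos 6: 11010 XOR 10011 = 01001
  pos 7: 10010 XOR 10011 = 00001
Remainder (last 4 bits) = 0001. This is the CRC / FCS.

0001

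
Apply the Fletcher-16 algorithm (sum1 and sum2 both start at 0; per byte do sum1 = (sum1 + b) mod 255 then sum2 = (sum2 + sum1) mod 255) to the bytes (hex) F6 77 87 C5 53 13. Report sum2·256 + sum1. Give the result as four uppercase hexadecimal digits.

4822

Running sums (mod 255):
  after byte 0 (F6): sum1=246, sum2=246
  after byte 1 (77): sum1=110, sum2=101
  after byte 2 (87): sum1=245, sum2=91
  after byte 3 (C5): sum1=187, sum2=23
  after byte 4 (53): sum1=15, sum2=38
  after byte 5 (13): sum1=34, sum2=72
Checksum = sum2·256 + sum1 = 72·256 + 34 = 18466 = 0x4822.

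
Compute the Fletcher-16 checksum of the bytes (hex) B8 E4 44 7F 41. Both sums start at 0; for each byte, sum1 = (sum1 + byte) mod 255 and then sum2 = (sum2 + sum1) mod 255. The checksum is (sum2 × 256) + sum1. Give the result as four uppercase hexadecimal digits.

3CA2

Running sums (mod 255):
  after byte 0 (B8): sum1=184, sum2=184
  after byte 1 (E4): sum1=157, sum2=86
  after byte 2 (44): sum1=225, sum2=56
  after byte 3 (7F): sum1=97, sum2=153
  after byte 4 (41): sum1=162, sum2=60
Checksum = sum2·256 + sum1 = 60·256 + 162 = 15522 = 0x3CA2.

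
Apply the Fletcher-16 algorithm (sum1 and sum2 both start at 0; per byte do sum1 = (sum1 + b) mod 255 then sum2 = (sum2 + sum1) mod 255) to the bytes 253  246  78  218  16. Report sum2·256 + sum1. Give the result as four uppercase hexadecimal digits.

Running sums (mod 255):
  after byte 0 (253): sum1=253, sum2=253
  after byte 1 (246): sum1=244, sum2=242
  after byte 2 (78): sum1=67, sum2=54
  after byte 3 (218): sum1=30, sum2=84
  after byte 4 (16): sum1=46, sum2=130
Checksum = sum2·256 + sum1 = 130·256 + 46 = 33326 = 0x822E.

822E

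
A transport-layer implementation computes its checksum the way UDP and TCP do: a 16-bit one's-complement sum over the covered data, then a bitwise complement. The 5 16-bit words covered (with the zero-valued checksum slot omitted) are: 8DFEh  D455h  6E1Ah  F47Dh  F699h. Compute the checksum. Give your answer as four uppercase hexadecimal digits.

One's-complement addition (fold any carry out of bit 15 back into bit 0):
  0x8DFE + 0xD455 = 0x16253 → wrap carry → 0x6254
  0x6254 + 0x6E1A = 0x0D06E
  0xD06E + 0xF47D = 0x1C4EB → wrap carry → 0xC4EC
  0xC4EC + 0xF699 = 0x1BB85 → wrap carry → 0xBB86
One's-complement sum = 0xBB86.
Checksum = ~0xBB86 & 0xFFFF = 0x4479.

4479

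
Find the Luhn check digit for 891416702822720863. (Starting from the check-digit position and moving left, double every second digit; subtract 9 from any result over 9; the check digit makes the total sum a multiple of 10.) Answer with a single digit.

8

Partial digits right→left: 3 6 8 0 2 7 2 2 8 2 0 7 6 1 4 1 9 8
Double every second digit counting from the check-digit position (so the 1st, 3rd, 5th, ... of the partial from the right).
  doubled (with −9 where >9): 6 7 4 4 7 0 3 8 9 → sum 48
  kept as-is: 6 0 7 2 2 7 1 1 8 → sum 34
Total = 48 + 34 = 82.
Check digit = (10 − (82 mod 10)) mod 10 = 8.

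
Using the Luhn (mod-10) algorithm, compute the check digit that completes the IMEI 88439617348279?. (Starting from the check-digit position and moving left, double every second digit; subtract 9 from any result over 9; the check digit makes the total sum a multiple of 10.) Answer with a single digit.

Partial digits right→left: 9 7 2 8 4 3 7 1 6 9 3 4 8 8
Double every second digit counting from the check-digit position (so the 1st, 3rd, 5th, ... of the partial from the right).
  doubled (with −9 where >9): 9 4 8 5 3 6 7 → sum 42
  kept as-is: 7 8 3 1 9 4 8 → sum 40
Total = 42 + 40 = 82.
Check digit = (10 − (82 mod 10)) mod 10 = 8.

8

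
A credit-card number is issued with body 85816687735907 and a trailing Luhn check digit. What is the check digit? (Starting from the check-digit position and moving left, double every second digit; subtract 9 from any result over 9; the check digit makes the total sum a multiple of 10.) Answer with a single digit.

7

Partial digits right→left: 7 0 9 5 3 7 7 8 6 6 1 8 5 8
Double every second digit counting from the check-digit position (so the 1st, 3rd, 5th, ... of the partial from the right).
  doubled (with −9 where >9): 5 9 6 5 3 2 1 → sum 31
  kept as-is: 0 5 7 8 6 8 8 → sum 42
Total = 31 + 42 = 73.
Check digit = (10 − (73 mod 10)) mod 10 = 7.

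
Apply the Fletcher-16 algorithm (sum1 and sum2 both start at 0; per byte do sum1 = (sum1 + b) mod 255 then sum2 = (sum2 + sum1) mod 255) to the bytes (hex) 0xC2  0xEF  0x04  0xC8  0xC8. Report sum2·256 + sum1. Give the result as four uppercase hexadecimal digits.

F348

Running sums (mod 255):
  after byte 0 (0xC2): sum1=194, sum2=194
  after byte 1 (0xEF): sum1=178, sum2=117
  after byte 2 (0x04): sum1=182, sum2=44
  after byte 3 (0xC8): sum1=127, sum2=171
  after byte 4 (0xC8): sum1=72, sum2=243
Checksum = sum2·256 + sum1 = 243·256 + 72 = 62280 = 0xF348.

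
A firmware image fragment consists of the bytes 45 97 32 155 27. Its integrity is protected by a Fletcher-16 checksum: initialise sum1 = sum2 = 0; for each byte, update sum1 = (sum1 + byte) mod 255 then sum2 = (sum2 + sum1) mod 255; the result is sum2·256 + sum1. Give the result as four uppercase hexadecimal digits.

1A65

Running sums (mod 255):
  after byte 0 (45): sum1=45, sum2=45
  after byte 1 (97): sum1=142, sum2=187
  after byte 2 (32): sum1=174, sum2=106
  after byte 3 (155): sum1=74, sum2=180
  after byte 4 (27): sum1=101, sum2=26
Checksum = sum2·256 + sum1 = 26·256 + 101 = 6757 = 0x1A65.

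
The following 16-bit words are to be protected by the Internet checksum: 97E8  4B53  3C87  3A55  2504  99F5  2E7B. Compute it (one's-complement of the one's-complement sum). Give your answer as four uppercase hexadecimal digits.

B872

One's-complement addition (fold any carry out of bit 15 back into bit 0):
  0x97E8 + 0x4B53 = 0x0E33B
  0xE33B + 0x3C87 = 0x11FC2 → wrap carry → 0x1FC3
  0x1FC3 + 0x3A55 = 0x05A18
  0x5A18 + 0x2504 = 0x07F1C
  0x7F1C + 0x99F5 = 0x11911 → wrap carry → 0x1912
  0x1912 + 0x2E7B = 0x0478D
One's-complement sum = 0x478D.
Checksum = ~0x478D & 0xFFFF = 0xB872.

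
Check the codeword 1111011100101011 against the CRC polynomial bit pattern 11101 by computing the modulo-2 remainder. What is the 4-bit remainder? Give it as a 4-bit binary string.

1000

Modulo-2 division of 1111011100101011 by 11101:
  pos 0: 11110 XOR 11101 = 00011
  pos 3: 11111 XOR 11101 = 00010
  pos 6: 10001 XOR 11101 = 01100
  pos 7: 11000 XOR 11101 = 00101
  pos 9: 10110 XOR 11101 = 01011
  pos 10: 10111 XOR 11101 = 01010
  pos 11: 10101 XOR 11101 = 01000
Remainder = 1000 (nonzero — an error is detected).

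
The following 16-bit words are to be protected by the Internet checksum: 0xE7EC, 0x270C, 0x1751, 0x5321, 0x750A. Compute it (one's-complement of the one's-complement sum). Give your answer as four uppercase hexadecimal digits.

One's-complement addition (fold any carry out of bit 15 back into bit 0):
  0xE7EC + 0x270C = 0x10EF8 → wrap carry → 0x0EF9
  0x0EF9 + 0x1751 = 0x0264A
  0x264A + 0x5321 = 0x0796B
  0x796B + 0x750A = 0x0EE75
One's-complement sum = 0xEE75.
Checksum = ~0xEE75 & 0xFFFF = 0x118A.

118A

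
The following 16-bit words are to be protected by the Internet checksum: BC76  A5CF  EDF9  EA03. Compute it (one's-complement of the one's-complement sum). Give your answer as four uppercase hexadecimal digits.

C5BB

One's-complement addition (fold any carry out of bit 15 back into bit 0):
  0xBC76 + 0xA5CF = 0x16245 → wrap carry → 0x6246
  0x6246 + 0xEDF9 = 0x1503F → wrap carry → 0x5040
  0x5040 + 0xEA03 = 0x13A43 → wrap carry → 0x3A44
One's-complement sum = 0x3A44.
Checksum = ~0x3A44 & 0xFFFF = 0xC5BB.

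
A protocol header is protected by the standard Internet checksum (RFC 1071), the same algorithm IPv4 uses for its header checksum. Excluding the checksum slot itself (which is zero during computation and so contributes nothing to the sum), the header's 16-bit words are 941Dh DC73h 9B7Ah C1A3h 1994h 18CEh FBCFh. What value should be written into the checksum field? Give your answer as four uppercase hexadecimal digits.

041E

One's-complement addition (fold any carry out of bit 15 back into bit 0):
  0x941D + 0xDC73 = 0x17090 → wrap carry → 0x7091
  0x7091 + 0x9B7A = 0x10C0B → wrap carry → 0x0C0C
  0x0C0C + 0xC1A3 = 0x0CDAF
  0xCDAF + 0x1994 = 0x0E743
  0xE743 + 0x18CE = 0x10011 → wrap carry → 0x0012
  0x0012 + 0xFBCF = 0x0FBE1
One's-complement sum = 0xFBE1.
Checksum = ~0xFBE1 & 0xFFFF = 0x041E.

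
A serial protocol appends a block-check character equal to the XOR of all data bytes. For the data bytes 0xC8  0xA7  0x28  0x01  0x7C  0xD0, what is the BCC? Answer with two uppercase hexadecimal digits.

EA

XOR the bytes together:
  start with 0xC8
  0xC8 ⊕ 0xA7 = 0x6F
  0x6F ⊕ 0x28 = 0x47
  0x47 ⊕ 0x01 = 0x46
  0x46 ⊕ 0x7C = 0x3A
  0x3A ⊕ 0xD0 = 0xEA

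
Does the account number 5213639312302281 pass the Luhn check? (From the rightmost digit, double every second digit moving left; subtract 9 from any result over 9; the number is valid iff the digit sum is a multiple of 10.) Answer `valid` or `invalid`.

From the right, keep odd positions and double even positions (subtract 9 from any doubled value over 9):
  doubled (positions 2,4,...): 7 4 6 2 9 3 2 1 → sum 34
  kept (positions 1,3,...): 1 2 0 2 3 3 3 2 → sum 16
Total = 50.
50 mod 10 = 0, so the number is valid.

valid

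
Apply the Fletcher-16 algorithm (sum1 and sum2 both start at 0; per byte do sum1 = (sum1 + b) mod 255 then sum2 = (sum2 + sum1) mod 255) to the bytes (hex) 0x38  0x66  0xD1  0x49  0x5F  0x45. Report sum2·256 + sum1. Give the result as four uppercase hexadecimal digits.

785E

Running sums (mod 255):
  after byte 0 (0x38): sum1=56, sum2=56
  after byte 1 (0x66): sum1=158, sum2=214
  after byte 2 (0xD1): sum1=112, sum2=71
  after byte 3 (0x49): sum1=185, sum2=1
  after byte 4 (0x5F): sum1=25, sum2=26
  after byte 5 (0x45): sum1=94, sum2=120
Checksum = sum2·256 + sum1 = 120·256 + 94 = 30814 = 0x785E.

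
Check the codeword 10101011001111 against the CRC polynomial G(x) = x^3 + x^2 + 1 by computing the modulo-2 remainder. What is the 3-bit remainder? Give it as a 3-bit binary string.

Modulo-2 division of 10101011001111 by 1101:
  pos 0: 1010 XOR 1101 = 0111
  pos 1: 1111 XOR 1101 = 0010
  pos 3: 1001 XOR 1101 = 0100
  pos 4: 1001 XOR 1101 = 0100
  pos 5: 1000 XOR 1101 = 0101
  pos 6: 1010 XOR 1101 = 0111
  pos 7: 1111 XOR 1101 = 0010
  pos 9: 1011 XOR 1101 = 0110
  pos 10: 1101 XOR 1101 = 0000
Remainder = 000 (zero — the frame passes the CRC check).

000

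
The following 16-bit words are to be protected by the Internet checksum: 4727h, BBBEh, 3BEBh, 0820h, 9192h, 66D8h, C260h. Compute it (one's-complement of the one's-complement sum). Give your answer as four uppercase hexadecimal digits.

FE42

One's-complement addition (fold any carry out of bit 15 back into bit 0):
  0x4727 + 0xBBBE = 0x102E5 → wrap carry → 0x02E6
  0x02E6 + 0x3BEB = 0x03ED1
  0x3ED1 + 0x0820 = 0x046F1
  0x46F1 + 0x9192 = 0x0D883
  0xD883 + 0x66D8 = 0x13F5B → wrap carry → 0x3F5C
  0x3F5C + 0xC260 = 0x101BC → wrap carry → 0x01BD
One's-complement sum = 0x01BD.
Checksum = ~0x01BD & 0xFFFF = 0xFE42.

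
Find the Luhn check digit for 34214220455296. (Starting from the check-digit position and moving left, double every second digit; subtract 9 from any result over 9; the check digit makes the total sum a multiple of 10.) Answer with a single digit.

Partial digits right→left: 6 9 2 5 5 4 0 2 2 4 1 2 4 3
Double every second digit counting from the check-digit position (so the 1st, 3rd, 5th, ... of the partial from the right).
  doubled (with −9 where >9): 3 4 1 0 4 2 8 → sum 22
  kept as-is: 9 5 4 2 4 2 3 → sum 29
Total = 22 + 29 = 51.
Check digit = (10 − (51 mod 10)) mod 10 = 9.

9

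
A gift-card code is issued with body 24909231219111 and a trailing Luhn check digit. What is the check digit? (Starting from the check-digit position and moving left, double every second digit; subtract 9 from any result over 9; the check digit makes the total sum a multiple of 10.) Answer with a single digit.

5

Partial digits right→left: 1 1 1 9 1 2 1 3 2 9 0 9 4 2
Double every second digit counting from the check-digit position (so the 1st, 3rd, 5th, ... of the partial from the right).
  doubled (with −9 where >9): 2 2 2 2 4 0 8 → sum 20
  kept as-is: 1 9 2 3 9 9 2 → sum 35
Total = 20 + 35 = 55.
Check digit = (10 − (55 mod 10)) mod 10 = 5.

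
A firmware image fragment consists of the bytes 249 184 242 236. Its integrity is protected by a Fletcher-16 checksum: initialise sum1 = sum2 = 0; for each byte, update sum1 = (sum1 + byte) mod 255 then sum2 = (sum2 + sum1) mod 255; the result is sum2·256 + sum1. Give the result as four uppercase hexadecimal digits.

E492

Running sums (mod 255):
  after byte 0 (249): sum1=249, sum2=249
  after byte 1 (184): sum1=178, sum2=172
  after byte 2 (242): sum1=165, sum2=82
  after byte 3 (236): sum1=146, sum2=228
Checksum = sum2·256 + sum1 = 228·256 + 146 = 58514 = 0xE492.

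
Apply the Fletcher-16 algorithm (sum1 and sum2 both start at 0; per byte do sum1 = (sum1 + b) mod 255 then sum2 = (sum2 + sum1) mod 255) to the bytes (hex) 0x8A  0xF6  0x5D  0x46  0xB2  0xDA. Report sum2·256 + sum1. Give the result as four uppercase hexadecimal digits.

Running sums (mod 255):
  after byte 0 (0x8A): sum1=138, sum2=138
  after byte 1 (0xF6): sum1=129, sum2=12
  after byte 2 (0x5D): sum1=222, sum2=234
  after byte 3 (0x46): sum1=37, sum2=16
  after byte 4 (0xB2): sum1=215, sum2=231
  after byte 5 (0xDA): sum1=178, sum2=154
Checksum = sum2·256 + sum1 = 154·256 + 178 = 39602 = 0x9AB2.

9AB2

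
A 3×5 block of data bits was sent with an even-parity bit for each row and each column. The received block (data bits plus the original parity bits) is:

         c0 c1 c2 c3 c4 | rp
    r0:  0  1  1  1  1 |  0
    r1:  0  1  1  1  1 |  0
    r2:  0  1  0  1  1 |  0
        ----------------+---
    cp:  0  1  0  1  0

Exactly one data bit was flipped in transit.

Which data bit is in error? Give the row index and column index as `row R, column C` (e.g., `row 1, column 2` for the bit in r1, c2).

row 2, column 4

Recompute each row's even parity and compare to rp:
  r0: data parity 0, sent rp 0 → ok
  r1: data parity 0, sent rp 0 → ok
  r2: data parity 1, sent rp 0 → mismatch
Recompute each column's even parity and compare to cp:
  c0: data parity 0, sent cp 0 → ok
  c1: data parity 1, sent cp 1 → ok
  c2: data parity 0, sent cp 0 → ok
  c3: data parity 1, sent cp 1 → ok
  c4: data parity 1, sent cp 0 → mismatch
Exactly one row (r2) and one column (c4) fail → the flipped bit is at their intersection.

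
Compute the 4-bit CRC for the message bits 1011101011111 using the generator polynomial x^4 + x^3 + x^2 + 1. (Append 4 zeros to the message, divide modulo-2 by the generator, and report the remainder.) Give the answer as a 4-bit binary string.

Append 4 zeros: 10111010111110000. Divide by 11101 (XOR where the leading bit is 1):
  pos 0: 10111 XOR 11101 = 01010
  pos 1: 10100 XOR 11101 = 01001
  pos 2: 10011 XOR 11101 = 01110
  pos 3: 11100 XOR 11101 = 00001
  pos 7: 11111 XOR 11101 = 00010
  pos 10: 10100 XOR 11101 = 01001
  pos 11: 10010 XOR 11101 = 01111
  pos 12: 11110 XOR 11101 = 00011
Remainder (last 4 bits) = 0011. This is the CRC / FCS.

0011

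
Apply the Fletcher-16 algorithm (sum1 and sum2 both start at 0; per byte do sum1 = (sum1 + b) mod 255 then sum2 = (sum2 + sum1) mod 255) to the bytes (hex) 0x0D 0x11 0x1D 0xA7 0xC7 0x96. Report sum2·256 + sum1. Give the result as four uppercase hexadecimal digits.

Running sums (mod 255):
  after byte 0 (0x0D): sum1=13, sum2=13
  after byte 1 (0x11): sum1=30, sum2=43
  after byte 2 (0x1D): sum1=59, sum2=102
  after byte 3 (0xA7): sum1=226, sum2=73
  after byte 4 (0xC7): sum1=170, sum2=243
  after byte 5 (0x96): sum1=65, sum2=53
Checksum = sum2·256 + sum1 = 53·256 + 65 = 13633 = 0x3541.

3541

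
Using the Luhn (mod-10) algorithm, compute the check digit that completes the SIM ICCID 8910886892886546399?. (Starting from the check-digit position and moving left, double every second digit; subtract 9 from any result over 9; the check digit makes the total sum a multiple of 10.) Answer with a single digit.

Partial digits right→left: 9 9 3 6 4 5 6 8 8 2 9 8 6 8 8 0 1 9 8
Double every second digit counting from the check-digit position (so the 1st, 3rd, 5th, ... of the partial from the right).
  doubled (with −9 where >9): 9 6 8 3 7 9 3 7 2 7 → sum 61
  kept as-is: 9 6 5 8 2 8 8 0 9 → sum 55
Total = 61 + 55 = 116.
Check digit = (10 − (116 mod 10)) mod 10 = 4.

4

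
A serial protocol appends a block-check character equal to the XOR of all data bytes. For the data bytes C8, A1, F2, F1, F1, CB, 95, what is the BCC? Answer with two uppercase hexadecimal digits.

C5

XOR the bytes together:
  start with 0xC8
  0xC8 ⊕ 0xA1 = 0x69
  0x69 ⊕ 0xF2 = 0x9B
  0x9B ⊕ 0xF1 = 0x6A
  0x6A ⊕ 0xF1 = 0x9B
  0x9B ⊕ 0xCB = 0x50
  0x50 ⊕ 0x95 = 0xC5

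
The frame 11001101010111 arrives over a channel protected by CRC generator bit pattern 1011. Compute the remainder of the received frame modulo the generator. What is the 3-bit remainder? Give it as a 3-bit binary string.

000

Modulo-2 division of 11001101010111 by 1011:
  pos 0: 1100 XOR 1011 = 0111
  pos 1: 1111 XOR 1011 = 0100
  pos 2: 1001 XOR 1011 = 0010
  pos 4: 1001 XOR 1011 = 0010
  pos 6: 1001 XOR 1011 = 0010
  pos 8: 1001 XOR 1011 = 0010
  pos 10: 1011 XOR 1011 = 0000
Remainder = 000 (zero — the frame passes the CRC check).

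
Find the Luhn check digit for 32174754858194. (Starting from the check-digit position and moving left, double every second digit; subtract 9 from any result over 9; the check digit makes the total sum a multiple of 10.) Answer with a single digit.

Partial digits right→left: 4 9 1 8 5 8 4 5 7 4 7 1 2 3
Double every second digit counting from the check-digit position (so the 1st, 3rd, 5th, ... of the partial from the right).
  doubled (with −9 where >9): 8 2 1 8 5 5 4 → sum 33
  kept as-is: 9 8 8 5 4 1 3 → sum 38
Total = 33 + 38 = 71.
Check digit = (10 − (71 mod 10)) mod 10 = 9.

9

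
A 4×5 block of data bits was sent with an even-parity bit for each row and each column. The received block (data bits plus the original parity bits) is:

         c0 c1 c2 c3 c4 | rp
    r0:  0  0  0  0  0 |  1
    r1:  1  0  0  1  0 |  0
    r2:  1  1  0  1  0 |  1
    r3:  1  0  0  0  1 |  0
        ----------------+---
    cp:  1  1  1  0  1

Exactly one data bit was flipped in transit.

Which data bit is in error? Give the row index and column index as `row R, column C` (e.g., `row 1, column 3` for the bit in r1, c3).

Recompute each row's even parity and compare to rp:
  r0: data parity 0, sent rp 1 → mismatch
  r1: data parity 0, sent rp 0 → ok
  r2: data parity 1, sent rp 1 → ok
  r3: data parity 0, sent rp 0 → ok
Recompute each column's even parity and compare to cp:
  c0: data parity 1, sent cp 1 → ok
  c1: data parity 1, sent cp 1 → ok
  c2: data parity 0, sent cp 1 → mismatch
  c3: data parity 0, sent cp 0 → ok
  c4: data parity 1, sent cp 1 → ok
Exactly one row (r0) and one column (c2) fail → the flipped bit is at their intersection.

row 0, column 2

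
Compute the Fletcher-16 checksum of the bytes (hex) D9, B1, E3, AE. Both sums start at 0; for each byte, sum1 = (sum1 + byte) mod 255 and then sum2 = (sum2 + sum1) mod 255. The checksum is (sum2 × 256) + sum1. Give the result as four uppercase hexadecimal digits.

Running sums (mod 255):
  after byte 0 (D9): sum1=217, sum2=217
  after byte 1 (B1): sum1=139, sum2=101
  after byte 2 (E3): sum1=111, sum2=212
  after byte 3 (AE): sum1=30, sum2=242
Checksum = sum2·256 + sum1 = 242·256 + 30 = 61982 = 0xF21E.

F21E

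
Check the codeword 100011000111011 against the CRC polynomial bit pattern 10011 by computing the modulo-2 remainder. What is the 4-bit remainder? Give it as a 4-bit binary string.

Modulo-2 division of 100011000111011 by 10011:
  pos 0: 10001 XOR 10011 = 00010
  pos 3: 10100 XOR 10011 = 00111
  pos 5: 11101 XOR 10011 = 01110
  pos 6: 11101 XOR 10011 = 01110
  pos 7: 11101 XOR 10011 = 01110
  pos 8: 11100 XOR 10011 = 01111
  pos 9: 11111 XOR 10011 = 01100
  pos 10: 11001 XOR 10011 = 01010
Remainder = 1010 (nonzero — an error is detected).

1010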